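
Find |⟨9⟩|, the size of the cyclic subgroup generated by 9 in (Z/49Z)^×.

By Lagrange's theorem, ord_49(9) divides φ(49) = φ(7^2) = 7·(7−1) = 42 = 2 · 3 · 7.
Divisors of 42: 1, 2, 3, 6, 7, 14, 21, 42.
Compute 9^d (mod 49) for the divisors d until we hit 1:
9^1 ≡ 9 (mod 49)
9^2 ≡ 32 (mod 49)
9^3 ≡ 43 (mod 49)
9^6 ≡ 36 (mod 49)
9^7 ≡ 30 (mod 49)
9^14 ≡ 18 (mod 49)
9^21 ≡ 1 (mod 49) ✓
So ord_49(9) = 21.

21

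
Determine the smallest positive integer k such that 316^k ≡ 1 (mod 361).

114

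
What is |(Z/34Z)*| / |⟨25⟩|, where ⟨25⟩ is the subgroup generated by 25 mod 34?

ord(25) | φ(34) = φ(2)·φ(17) = 1·16 = 16 = 2^4.
Divisors of 16: 1, 2, 4, 8, 16.
Test each divisor d:
25^1 ≡ 25 (mod 34)
25^2 ≡ 13 (mod 34)
25^4 ≡ 33 (mod 34)
25^8 ≡ 1 (mod 34) ✓
So ord_34(25) = 8, hence |⟨25⟩| = 8.
The index is φ(34) / ord(25) = 16 / 8 = 2.

2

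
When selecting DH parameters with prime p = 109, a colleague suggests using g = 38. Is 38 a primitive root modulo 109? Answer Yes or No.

No

φ(109) = 109 − 1 = 108 = 2^2 · 3^3.
38 is a primitive root mod 109 iff 38^(φ(109)/q) ≢ 1 for every prime q | φ(109), i.e. q ∈ {2, 3}.
38^54 ≡ 1 (mod 109)  [q = 2: ≡ 1 ✗]
38^36 ≡ 1 (mod 109)  [q = 3: ≡ 1 ✗]
The check at q = 2 fails, so 38 generates a proper subgroup.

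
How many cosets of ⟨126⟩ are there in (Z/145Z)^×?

4

Since 126 ∈ (Z/145Z)^×, its order divides φ(145) = φ(5·29) = (5−1)·(29−1) = 4·28 = 112 = 2^4 · 7.
Divisors of 112: 1, 2, 4, 7, 8, 14, 16, 28, 56, 112.
Compute 126^d (mod 145) for the divisors d until we hit 1:
126^1 ≡ 126 (mod 145)
126^2 ≡ 71 (mod 145)
126^4 ≡ 111 (mod 145)
126^7 ≡ 46 (mod 145)
126^8 ≡ 141 (mod 145)
126^14 ≡ 86 (mod 145)
126^16 ≡ 16 (mod 145)
126^28 ≡ 1 (mod 145) ✓
The order of 126 is 28, so the subgroup it generates has 28 elements.
Index = |(Z/145Z)^×| / |⟨126⟩| = 112 / 28 = 4.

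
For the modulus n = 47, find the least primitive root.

φ(47) = 47 − 1 = 46 = 2 · 23.
Test candidates g = 2, 3, … against the prime factors q ∈ {2, 23} of φ(47): g is a generator iff g^(46/q) ≢ 1 for every such q.
g = 2: 2^23 ≡ 1 — hits 1, so not a primitive root.
g = 3: 3^23 ≡ 1 — hits 1, so not a primitive root.
g = 4: 4^23 ≡ 1 — hits 1, so not a primitive root.
g = 5: 5^23 ≡ 46; 5^2 ≡ 25 — none is 1, so 5 is a primitive root.
Hence the least primitive root of 47 is 5.

5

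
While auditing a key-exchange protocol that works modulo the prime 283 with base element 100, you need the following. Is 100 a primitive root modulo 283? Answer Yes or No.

No

φ(283) = 283 − 1 = 282 = 2 · 3 · 47.
It suffices to check that the order of 100 is not a proper divisor of 282: compute 100^(282/q) for q ∈ {2, 3, 47}.
100^141 ≡ 1 (mod 283)  [q = 2: ≡ 1 ✗]
100^94 ≡ 238 (mod 283)  [q = 3: ≢ 1 ✓]
100^6 ≡ 168 (mod 283)  [q = 47: ≢ 1 ✓]
100^141 ≡ 1 shows ord(100) | 141, strictly less than φ(283); not a primitive root.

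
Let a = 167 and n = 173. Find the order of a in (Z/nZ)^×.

ord(167) | φ(173) = 173 − 1 = 172 = 2^2 · 43.
Divisors of 172: 1, 2, 4, 43, 86, 172.
Test each divisor d:
167^1 ≡ 167 (mod 173)
167^2 ≡ 36 (mod 173)
167^4 ≡ 85 (mod 173)
167^43 ≡ 172 (mod 173)
167^86 ≡ 1 (mod 173) ✓
So ord_173(167) = 86.

86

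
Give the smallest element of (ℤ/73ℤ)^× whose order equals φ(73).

5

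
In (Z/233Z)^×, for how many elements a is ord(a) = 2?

1

φ(233) = 233 − 1 = 232 = 2^3 · 29.
Since (Z/233Z)^× is cyclic of order 232, the number of elements of order d is φ(d) when d | 232 and 0 otherwise.
2 | 232, and φ(2) = 2 − 1 = 1.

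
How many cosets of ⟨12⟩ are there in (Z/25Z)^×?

By Lagrange's theorem, ord_25(12) divides φ(25) = φ(5^2) = 5·(5−1) = 20 = 2^2 · 5.
Divisors of 20: 1, 2, 4, 5, 10, 20.
Test each divisor d:
12^1 ≡ 12 (mod 25)
12^2 ≡ 19 (mod 25)
12^4 ≡ 11 (mod 25)
12^5 ≡ 7 (mod 25)
12^10 ≡ 24 (mod 25)
12^20 ≡ 1 (mod 25) ✓
So ord_25(12) = 20, hence |⟨12⟩| = 20.
Index = |(Z/25Z)^×| / |⟨12⟩| = 20 / 20 = 1.

1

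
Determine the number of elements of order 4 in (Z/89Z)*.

φ(89) = 89 − 1 = 88 = 2^3 · 11.
In a cyclic group of order 88, there are φ(d) elements of order d for each divisor d of 88, and zero for non-divisors.
4 = 2^2 divides 88, and φ(4) = 2.

2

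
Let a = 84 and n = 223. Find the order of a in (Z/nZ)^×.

By Lagrange's theorem, ord_223(84) divides φ(223) = 223 − 1 = 222 = 2 · 3 · 37.
Divisors of 222: 1, 2, 3, 6, 37, 74, 111, 222.
Compute 84^d (mod 223) for the divisors d until we hit 1:
84^1 ≡ 84
84^2 ≡ 143
84^3 ≡ 193
84^6 ≡ 8
84^37 ≡ 184
84^74 ≡ 183
84^111 ≡ 222
84^222 ≡ 1
Therefore the multiplicative order of 84 modulo 223 is 222.

222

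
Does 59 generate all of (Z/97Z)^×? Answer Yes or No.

Yes

φ(97) = 97 − 1 = 96 = 2^5 · 3.
It suffices to check that the order of 59 is not a proper divisor of 96: compute 59^(96/q) for q ∈ {2, 3}.
59^48 ≡ 96 (mod 97)  [q = 2: ≢ 1 ✓]
59^32 ≡ 35 (mod 97)  [q = 3: ≢ 1 ✓]
Every test exponent gives a nontrivial residue, hence 59 generates the full group.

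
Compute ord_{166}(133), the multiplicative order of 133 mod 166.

82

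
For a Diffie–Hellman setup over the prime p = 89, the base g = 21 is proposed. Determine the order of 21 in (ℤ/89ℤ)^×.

44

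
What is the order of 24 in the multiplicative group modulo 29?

7

By Lagrange's theorem, ord_29(24) divides φ(29) = 29 − 1 = 28 = 2^2 · 7.
Divisors of 28: 1, 2, 4, 7, 14, 28.
Evaluate successive powers at the divisors of 28:
24^1 ≡ 24
24^2 ≡ 25
24^4 ≡ 16
24^7 ≡ 1
Hence ord(24) = 7.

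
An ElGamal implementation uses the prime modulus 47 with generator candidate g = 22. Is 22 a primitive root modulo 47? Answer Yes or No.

φ(47) = 47 − 1 = 46 = 2 · 23.
22 is a primitive root mod 47 iff 22^(φ(47)/q) ≢ 1 for every prime q | φ(47), i.e. q ∈ {2, 23}.
22^23 ≡ 46 (mod 47)  [q = 2: ≢ 1 ✓]
22^2 ≡ 14 (mod 47)  [q = 23: ≢ 1 ✓]
All checks pass, so 22 has order 46 and is a primitive root modulo 47.

Yes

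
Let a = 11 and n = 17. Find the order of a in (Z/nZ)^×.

The order of 11 must divide φ(17) = 17 − 1 = 16 = 2^4.
Divisors of 16: 1, 2, 4, 8, 16.
Compute 11^d (mod 17) for the divisors d until we hit 1:
11^1 ≡ 11
11^2 ≡ 2
11^4 ≡ 4
11^8 ≡ 16
11^16 ≡ 1
Hence ord(11) = 16.

16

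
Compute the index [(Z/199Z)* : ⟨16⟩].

2

By Lagrange's theorem, ord_199(16) divides φ(199) = 199 − 1 = 198 = 2 · 3^2 · 11.
Divisors of 198: 1, 2, 3, 6, 9, 11, 18, 22, 33, 66, 99, 198.
Check 16^d mod 199 for each divisor in increasing order:
16^1 ≡ 16 (mod 199)
16^2 ≡ 57 (mod 199)
16^3 ≡ 116 (mod 199)
16^6 ≡ 123 (mod 199)
16^9 ≡ 139 (mod 199)
16^11 ≡ 162 (mod 199)
16^18 ≡ 18 (mod 199)
16^22 ≡ 175 (mod 199)
16^33 ≡ 92 (mod 199)
16^66 ≡ 106 (mod 199)
16^99 ≡ 1 (mod 199) ✓
Thus |⟨16⟩| = ord(16) = 99.
[(Z/199Z)^× : ⟨16⟩] = 198/99 = 2.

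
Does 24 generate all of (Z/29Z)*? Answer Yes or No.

φ(29) = 29 − 1 = 28 = 2^2 · 7.
It suffices to check that the order of 24 is not a proper divisor of 28: compute 24^(28/q) for q ∈ {2, 7}.
24^14 ≡ 1 (mod 29)  [q = 2: ≡ 1 ✗]
24^4 ≡ 16 (mod 29)  [q = 7: ≢ 1 ✓]
Since 24^14 ≡ 1, the order of 24 divides 14 < 28, so 24 is not a primitive root.

No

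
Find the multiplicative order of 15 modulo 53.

13

ord(15) | φ(53) = 53 − 1 = 52 = 2^2 · 13.
Divisors of 52: 1, 2, 4, 13, 26, 52.
Test each divisor d:
15^1 ≡ 15 (mod 53)
15^2 ≡ 13 (mod 53)
15^4 ≡ 10 (mod 53)
15^13 ≡ 1 (mod 53) ✓
The smallest such exponent is 13, so the order of 15 is 13.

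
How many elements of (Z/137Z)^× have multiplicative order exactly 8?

φ(137) = 137 − 1 = 136 = 2^3 · 17.
(Z/137Z)^× is cyclic (|G| = 136); a cyclic group of order m has exactly φ(d) elements of each order d | m, and none otherwise.
8 = 2^3 divides 136, and φ(8) = 4.

4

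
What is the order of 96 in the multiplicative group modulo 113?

112

By Lagrange's theorem, ord_113(96) divides φ(113) = 113 − 1 = 112 = 2^4 · 7.
Divisors of 112: 1, 2, 4, 7, 8, 14, 16, 28, 56, 112.
Evaluate successive powers at the divisors of 112:
96^1 ≡ 96 (mod 113)
96^2 ≡ 63 (mod 113)
96^4 ≡ 14 (mod 113)
96^7 ≡ 35 (mod 113)
96^8 ≡ 83 (mod 113)
96^14 ≡ 95 (mod 113)
96^16 ≡ 109 (mod 113)
96^28 ≡ 98 (mod 113)
96^56 ≡ 112 (mod 113)
96^112 ≡ 1 (mod 113) ✓
Therefore the multiplicative order of 96 modulo 113 is 112.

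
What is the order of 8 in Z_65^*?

4

ord(8) | φ(65) = φ(5·13) = (5−1)·(13−1) = 4·12 = 48 = 2^4 · 3.
Divisors of 48: 1, 2, 3, 4, 6, 8, 12, 16, 24, 48.
Compute 8^d (mod 65) for the divisors d until we hit 1:
8^1 ≡ 8
8^2 ≡ 64
8^3 ≡ 57
8^4 ≡ 1
Therefore the multiplicative order of 8 modulo 65 is 4.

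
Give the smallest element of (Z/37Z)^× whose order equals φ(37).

φ(37) = 37 − 1 = 36 = 2^2 · 3^2.
Test candidates g = 2, 3, … against the prime factors q ∈ {2, 3} of φ(37): g is a generator iff g^(36/q) ≢ 1 for every such q.
g = 2: 2^18 ≡ 36; 2^12 ≡ 26 — none is 1, so 2 is a primitive root.
Hence the least primitive root of 37 is 2.

2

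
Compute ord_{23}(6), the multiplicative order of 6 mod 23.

The order of 6 must divide φ(23) = 23 − 1 = 22 = 2 · 11.
Divisors of 22: 1, 2, 11, 22.
Compute 6^d (mod 23) for the divisors d until we hit 1:
6^1 ≡ 6
6^2 ≡ 13
6^11 ≡ 1
The smallest such exponent is 11, so the order of 6 is 11.

11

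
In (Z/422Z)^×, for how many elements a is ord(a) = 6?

φ(422) = φ(2)·φ(211) = 1·210 = 210 = 2 · 3 · 5 · 7.
In a cyclic group of order 210, there are φ(d) elements of order d for each divisor d of 210, and zero for non-divisors.
6 = 2 · 3 divides 210, and φ(6) = 2.

2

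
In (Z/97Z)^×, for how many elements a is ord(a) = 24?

φ(97) = 97 − 1 = 96 = 2^5 · 3.
(Z/97Z)^× is cyclic (|G| = 96); a cyclic group of order m has exactly φ(d) elements of each order d | m, and none otherwise.
24 = 2^3 · 3 divides 96, and φ(24) = 8.

8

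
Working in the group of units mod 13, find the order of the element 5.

4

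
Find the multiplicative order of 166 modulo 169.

78

By Lagrange's theorem, ord_169(166) divides φ(169) = φ(13^2) = 13·(13−1) = 156 = 2^2 · 3 · 13.
Divisors of 156: 1, 2, 3, 4, 6, 12, 13, 26, 39, 52, 78, 156.
Check 166^d mod 169 for each divisor in increasing order:
166^1 ≡ 166 (mod 169)
166^2 ≡ 9 (mod 169)
166^3 ≡ 142 (mod 169)
166^4 ≡ 81 (mod 169)
166^6 ≡ 53 (mod 169)
166^12 ≡ 105 (mod 169)
166^13 ≡ 23 (mod 169)
166^26 ≡ 22 (mod 169)
166^39 ≡ 168 (mod 169)
166^52 ≡ 146 (mod 169)
166^78 ≡ 1 (mod 169) ✓
The smallest such exponent is 78, so the order of 166 is 78.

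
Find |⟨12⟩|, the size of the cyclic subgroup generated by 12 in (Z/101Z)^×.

100

By Lagrange's theorem, ord_101(12) divides φ(101) = 101 − 1 = 100 = 2^2 · 5^2.
Divisors of 100: 1, 2, 4, 5, 10, 20, 25, 50, 100.
Check 12^d mod 101 for each divisor in increasing order:
12^1 ≡ 12
12^2 ≡ 43
12^4 ≡ 31
12^5 ≡ 69
12^10 ≡ 14
12^20 ≡ 95
12^25 ≡ 91
12^50 ≡ 100
12^100 ≡ 1
So ord_101(12) = 100.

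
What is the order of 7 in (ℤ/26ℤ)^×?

12

ord(7) | φ(26) = φ(2)·φ(13) = 1·12 = 12 = 2^2 · 3.
Divisors of 12: 1, 2, 3, 4, 6, 12.
Evaluate successive powers at the divisors of 12:
7^1 ≡ 7
7^2 ≡ 23
7^3 ≡ 5
7^4 ≡ 9
7^6 ≡ 25
7^12 ≡ 1
Therefore the multiplicative order of 7 modulo 26 is 12.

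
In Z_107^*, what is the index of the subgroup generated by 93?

Since 93 ∈ (Z/107Z)^×, its order divides φ(107) = 107 − 1 = 106 = 2 · 53.
Divisors of 106: 1, 2, 53, 106.
Compute 93^d (mod 107) for the divisors d until we hit 1:
93^1 ≡ 93 (mod 107)
93^2 ≡ 89 (mod 107)
93^53 ≡ 106 (mod 107)
93^106 ≡ 1 (mod 107) ✓
Thus |⟨93⟩| = ord(93) = 106.
[(Z/107Z)^× : ⟨93⟩] = 106/106 = 1.

1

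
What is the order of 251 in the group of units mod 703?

36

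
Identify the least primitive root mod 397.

5

φ(397) = 397 − 1 = 396 = 2^2 · 3^2 · 11.
Test candidates g = 2, 3, … against the prime factors q ∈ {2, 3, 11} of φ(397): g is a generator iff g^(396/q) ≢ 1 for every such q.
g = 2: 2^198 ≡ 396; 2^132 ≡ 1 — hits 1, so not a primitive root.
g = 3: 3^198 ≡ 1 — hits 1, so not a primitive root.
g = 4: 4^198 ≡ 1 — hits 1, so not a primitive root.
g = 5: 5^198 ≡ 396; 5^132 ≡ 362; 5^36 ≡ 290 — none is 1, so 5 is a primitive root.
The smallest primitive root modulo 397 is 5.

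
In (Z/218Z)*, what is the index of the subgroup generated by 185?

27

ord(185) | φ(218) = φ(2)·φ(109) = 1·108 = 108 = 2^2 · 3^3.
Divisors of 108: 1, 2, 3, 4, 6, 9, 12, 18, 27, 36, 54, 108.
Evaluate successive powers at the divisors of 108:
185^1 ≡ 185 (mod 218)
185^2 ≡ 217 (mod 218)
185^3 ≡ 33 (mod 218)
185^4 ≡ 1 (mod 218) ✓
Thus |⟨185⟩| = ord(185) = 4.
Index = |(Z/218Z)^×| / |⟨185⟩| = 108 / 4 = 27.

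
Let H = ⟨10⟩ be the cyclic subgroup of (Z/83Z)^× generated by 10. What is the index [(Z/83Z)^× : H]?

2

The order of 10 must divide φ(83) = 83 − 1 = 82 = 2 · 41.
Divisors of 82: 1, 2, 41, 82.
Test each divisor d:
10^1 ≡ 10 (mod 83)
10^2 ≡ 17 (mod 83)
10^41 ≡ 1 (mod 83) ✓
So ord_83(10) = 41, hence |⟨10⟩| = 41.
Index = |(Z/83Z)^×| / |⟨10⟩| = 82 / 41 = 2.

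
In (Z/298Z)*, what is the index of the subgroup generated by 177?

4

By Lagrange's theorem, ord_298(177) divides φ(298) = φ(2)·φ(149) = 1·148 = 148 = 2^2 · 37.
Divisors of 148: 1, 2, 4, 37, 74, 148.
Check 177^d mod 298 for each divisor in increasing order:
177^1 ≡ 177 (mod 298)
177^2 ≡ 39 (mod 298)
177^4 ≡ 31 (mod 298)
177^37 ≡ 1 (mod 298) ✓
So ord_298(177) = 37, hence |⟨177⟩| = 37.
The index is φ(298) / ord(177) = 148 / 37 = 4.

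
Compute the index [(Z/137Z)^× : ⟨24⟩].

1

By Lagrange's theorem, ord_137(24) divides φ(137) = 137 − 1 = 136 = 2^3 · 17.
Divisors of 136: 1, 2, 4, 8, 17, 34, 68, 136.
Test each divisor d:
24^1 ≡ 24
24^2 ≡ 28
24^4 ≡ 99
24^8 ≡ 74
24^17 ≡ 41
24^34 ≡ 37
24^68 ≡ 136
24^136 ≡ 1
Thus |⟨24⟩| = ord(24) = 136.
Index = |(Z/137Z)^×| / |⟨24⟩| = 136 / 136 = 1.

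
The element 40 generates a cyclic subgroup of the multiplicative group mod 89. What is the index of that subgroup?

2

Since 40 ∈ (Z/89Z)^×, its order divides φ(89) = 89 − 1 = 88 = 2^3 · 11.
Divisors of 88: 1, 2, 4, 8, 11, 22, 44, 88.
Compute 40^d (mod 89) for the divisors d until we hit 1:
40^1 ≡ 40 (mod 89)
40^2 ≡ 87 (mod 89)
40^4 ≡ 4 (mod 89)
40^8 ≡ 16 (mod 89)
40^11 ≡ 55 (mod 89)
40^22 ≡ 88 (mod 89)
40^44 ≡ 1 (mod 89) ✓
The order of 40 is 44, so the subgroup it generates has 44 elements.
[(Z/89Z)^× : ⟨40⟩] = 88/44 = 2.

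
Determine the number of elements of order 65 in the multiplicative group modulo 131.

φ(131) = 131 − 1 = 130 = 2 · 5 · 13.
In a cyclic group of order 130, there are φ(d) elements of order d for each divisor d of 130, and zero for non-divisors.
65 = 5 · 13 divides 130, and φ(65) = 48.

48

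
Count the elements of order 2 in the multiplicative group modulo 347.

φ(347) = 347 − 1 = 346 = 2 · 173.
In a cyclic group of order 346, there are φ(d) elements of order d for each divisor d of 346, and zero for non-divisors.
2 | 346, and φ(2) = 2 − 1 = 1.

1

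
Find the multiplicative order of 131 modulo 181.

180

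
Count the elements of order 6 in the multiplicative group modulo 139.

2

φ(139) = 139 − 1 = 138 = 2 · 3 · 23.
(Z/139Z)^× is cyclic (|G| = 138); a cyclic group of order m has exactly φ(d) elements of each order d | m, and none otherwise.
6 = 2 · 3 divides 138, and φ(6) = 2.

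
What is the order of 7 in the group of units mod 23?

Since 7 ∈ (Z/23Z)^×, its order divides φ(23) = 23 − 1 = 22 = 2 · 11.
Divisors of 22: 1, 2, 11, 22.
Compute 7^d (mod 23) for the divisors d until we hit 1:
7^1 ≡ 7 (mod 23)
7^2 ≡ 3 (mod 23)
7^11 ≡ 22 (mod 23)
7^22 ≡ 1 (mod 23) ✓
Hence ord(7) = 22.

22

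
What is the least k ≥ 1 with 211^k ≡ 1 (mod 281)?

35

ord(211) | φ(281) = 281 − 1 = 280 = 2^3 · 5 · 7.
Divisors of 280: 1, 2, 4, 5, 7, 8, 10, 14, 20, 28, 35, 40, 56, 70, 140, 280.
Check 211^d mod 281 for each divisor in increasing order:
211^1 ≡ 211 (mod 281)
211^2 ≡ 123 (mod 281)
211^4 ≡ 236 (mod 281)
211^5 ≡ 59 (mod 281)
211^7 ≡ 232 (mod 281)
211^8 ≡ 58 (mod 281)
211^10 ≡ 109 (mod 281)
211^14 ≡ 153 (mod 281)
211^20 ≡ 79 (mod 281)
211^28 ≡ 86 (mod 281)
211^35 ≡ 1 (mod 281) ✓
So ord_281(211) = 35.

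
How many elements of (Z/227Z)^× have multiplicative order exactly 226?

φ(227) = 227 − 1 = 226 = 2 · 113.
Since (Z/227Z)^× is cyclic of order 226, the number of elements of order d is φ(d) when d | 226 and 0 otherwise.
226 = 2 · 113 divides 226, and φ(226) = 112.

112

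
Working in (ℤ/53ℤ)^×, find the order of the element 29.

26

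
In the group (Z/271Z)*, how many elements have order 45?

24

φ(271) = 271 − 1 = 270 = 2 · 3^3 · 5.
(Z/271Z)^× is cyclic (|G| = 270); a cyclic group of order m has exactly φ(d) elements of each order d | m, and none otherwise.
45 = 3^2 · 5 divides 270, and φ(45) = 24.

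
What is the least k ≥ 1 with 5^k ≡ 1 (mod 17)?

16

By Lagrange's theorem, ord_17(5) divides φ(17) = 17 − 1 = 16 = 2^4.
Divisors of 16: 1, 2, 4, 8, 16.
Compute 5^d (mod 17) for the divisors d until we hit 1:
5^1 ≡ 5
5^2 ≡ 8
5^4 ≡ 13
5^8 ≡ 16
5^16 ≡ 1
So ord_17(5) = 16.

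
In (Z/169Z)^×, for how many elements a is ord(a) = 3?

2

φ(169) = φ(13^2) = 13·(13−1) = 156 = 2^2 · 3 · 13.
(Z/169Z)^× is cyclic (|G| = 156); a cyclic group of order m has exactly φ(d) elements of each order d | m, and none otherwise.
3 | 156, and φ(3) = 3 − 1 = 2.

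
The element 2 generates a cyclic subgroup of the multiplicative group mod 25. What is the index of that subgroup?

1

Since 2 ∈ (Z/25Z)^×, its order divides φ(25) = φ(5^2) = 5·(5−1) = 20 = 2^2 · 5.
Divisors of 20: 1, 2, 4, 5, 10, 20.
Compute 2^d (mod 25) for the divisors d until we hit 1:
2^1 ≡ 2
2^2 ≡ 4
2^4 ≡ 16
2^5 ≡ 7
2^10 ≡ 24
2^20 ≡ 1
The order of 2 is 20, so the subgroup it generates has 20 elements.
Index = |(Z/25Z)^×| / |⟨2⟩| = 20 / 20 = 1.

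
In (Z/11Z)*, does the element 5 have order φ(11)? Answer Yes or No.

No

φ(11) = 11 − 1 = 10 = 2 · 5.
An element g generates (Z/11Z)^× iff g^(10/q) ≢ 1 (mod 11) for each prime q ∈ {2, 5}.
5^5 ≡ 1 (mod 11)  [q = 2: ≡ 1 ✗]
5^2 ≡ 3 (mod 11)  [q = 5: ≢ 1 ✓]
Since 5^5 ≡ 1, the order of 5 divides 5 < 10, so 5 is not a primitive root.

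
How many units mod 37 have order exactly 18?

6

φ(37) = 37 − 1 = 36 = 2^2 · 3^2.
In a cyclic group of order 36, there are φ(d) elements of order d for each divisor d of 36, and zero for non-divisors.
18 = 2 · 3^2 divides 36, and φ(18) = 6.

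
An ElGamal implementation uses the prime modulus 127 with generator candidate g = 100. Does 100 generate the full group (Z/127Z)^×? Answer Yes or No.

φ(127) = 127 − 1 = 126 = 2 · 3^2 · 7.
100 is a primitive root mod 127 iff 100^(φ(127)/q) ≢ 1 for every prime q | φ(127), i.e. q ∈ {2, 3, 7}.
100^63 ≡ 1 (mod 127)  [q = 2: ≡ 1 ✗]
100^42 ≡ 1 (mod 127)  [q = 3: ≡ 1 ✗]
100^18 ≡ 64 (mod 127)  [q = 7: ≢ 1 ✓]
Since 100^63 ≡ 1, the order of 100 divides 63 < 126, so 100 is not a primitive root.

No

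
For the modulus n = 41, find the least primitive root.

φ(41) = 41 − 1 = 40 = 2^3 · 5.
g is a primitive root iff g^(40/q) ≢ 1 (mod 41) for each prime q ∈ {2, 5}.
g = 2: 2^20 ≡ 1 — hits 1, so not a primitive root.
g = 3: 3^20 ≡ 40; 3^8 ≡ 1 — hits 1, so not a primitive root.
g = 4: 4^20 ≡ 1 — hits 1, so not a primitive root.
g = 5: 5^20 ≡ 1 — hits 1, so not a primitive root.
g = 6: 6^20 ≡ 40; 6^8 ≡ 10 — none is 1, so 6 is a primitive root.
Hence the least primitive root of 41 is 6.

6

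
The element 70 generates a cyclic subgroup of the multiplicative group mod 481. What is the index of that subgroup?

12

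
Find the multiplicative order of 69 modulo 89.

ord(69) | φ(89) = 89 − 1 = 88 = 2^3 · 11.
Divisors of 88: 1, 2, 4, 8, 11, 22, 44, 88.
Evaluate successive powers at the divisors of 88:
69^1 ≡ 69 (mod 89)
69^2 ≡ 44 (mod 89)
69^4 ≡ 67 (mod 89)
69^8 ≡ 39 (mod 89)
69^11 ≡ 34 (mod 89)
69^22 ≡ 88 (mod 89)
69^44 ≡ 1 (mod 89) ✓
The smallest such exponent is 44, so the order of 69 is 44.

44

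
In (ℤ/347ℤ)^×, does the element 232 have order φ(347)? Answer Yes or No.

Yes

φ(347) = 347 − 1 = 346 = 2 · 173.
An element g generates (Z/347Z)^× iff g^(346/q) ≢ 1 (mod 347) for each prime q ∈ {2, 173}.
232^173 ≡ 346 (mod 347)  [q = 2: ≢ 1 ✓]
232^2 ≡ 39 (mod 347)  [q = 173: ≢ 1 ✓]
Every test exponent gives a nontrivial residue, hence 232 generates the full group.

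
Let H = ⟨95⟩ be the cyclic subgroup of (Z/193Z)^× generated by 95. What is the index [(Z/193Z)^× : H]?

Since 95 ∈ (Z/193Z)^×, its order divides φ(193) = 193 − 1 = 192 = 2^6 · 3.
Divisors of 192: 1, 2, 3, 4, 6, 8, 12, 16, 24, 32, 48, 64, 96, 192.
Evaluate successive powers at the divisors of 192:
95^1 ≡ 95 (mod 193)
95^2 ≡ 147 (mod 193)
95^3 ≡ 69 (mod 193)
95^4 ≡ 186 (mod 193)
95^6 ≡ 129 (mod 193)
95^8 ≡ 49 (mod 193)
95^12 ≡ 43 (mod 193)
95^16 ≡ 85 (mod 193)
95^24 ≡ 112 (mod 193)
95^32 ≡ 84 (mod 193)
95^48 ≡ 192 (mod 193)
95^64 ≡ 108 (mod 193)
95^96 ≡ 1 (mod 193) ✓
The order of 95 is 96, so the subgroup it generates has 96 elements.
[(Z/193Z)^× : ⟨95⟩] = 192/96 = 2.

2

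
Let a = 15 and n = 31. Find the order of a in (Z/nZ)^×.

Since 15 ∈ (Z/31Z)^×, its order divides φ(31) = 31 − 1 = 30 = 2 · 3 · 5.
Divisors of 30: 1, 2, 3, 5, 6, 10, 15, 30.
Compute 15^d (mod 31) for the divisors d until we hit 1:
15^1 ≡ 15 (mod 31)
15^2 ≡ 8 (mod 31)
15^3 ≡ 27 (mod 31)
15^5 ≡ 30 (mod 31)
15^6 ≡ 16 (mod 31)
15^10 ≡ 1 (mod 31) ✓
Hence ord(15) = 10.

10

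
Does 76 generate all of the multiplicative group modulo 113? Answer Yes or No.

Yes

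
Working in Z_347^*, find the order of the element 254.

The order of 254 must divide φ(347) = 347 − 1 = 346 = 2 · 173.
Divisors of 346: 1, 2, 173, 346.
Check 254^d mod 347 for each divisor in increasing order:
254^1 ≡ 254
254^2 ≡ 321
254^173 ≡ 346
254^346 ≡ 1
Hence ord(254) = 346.

346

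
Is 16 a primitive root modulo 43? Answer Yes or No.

No

φ(43) = 43 − 1 = 42 = 2 · 3 · 7.
Test 16^(42/q) mod 43 for each prime factor q of 42:
16^21 ≡ 1 (mod 43)  [q = 2: ≡ 1 ✗]
16^14 ≡ 1 (mod 43)  [q = 3: ≡ 1 ✗]
16^6 ≡ 35 (mod 43)  [q = 7: ≢ 1 ✓]
16^21 ≡ 1 shows ord(16) | 21, strictly less than φ(43); not a primitive root.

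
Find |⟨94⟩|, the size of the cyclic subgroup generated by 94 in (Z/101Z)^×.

Since 94 ∈ (Z/101Z)^×, its order divides φ(101) = 101 − 1 = 100 = 2^2 · 5^2.
Divisors of 100: 1, 2, 4, 5, 10, 20, 25, 50, 100.
Check 94^d mod 101 for each divisor in increasing order:
94^1 ≡ 94 (mod 101)
94^2 ≡ 49 (mod 101)
94^4 ≡ 78 (mod 101)
94^5 ≡ 60 (mod 101)
94^10 ≡ 65 (mod 101)
94^20 ≡ 84 (mod 101)
94^25 ≡ 91 (mod 101)
94^50 ≡ 100 (mod 101)
94^100 ≡ 1 (mod 101) ✓
Therefore the multiplicative order of 94 modulo 101 is 100.

100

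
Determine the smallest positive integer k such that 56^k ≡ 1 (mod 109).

ord(56) | φ(109) = 109 − 1 = 108 = 2^2 · 3^3.
Divisors of 108: 1, 2, 3, 4, 6, 9, 12, 18, 27, 36, 54, 108.
Compute 56^d (mod 109) for the divisors d until we hit 1:
56^1 ≡ 56 (mod 109)
56^2 ≡ 84 (mod 109)
56^3 ≡ 17 (mod 109)
56^4 ≡ 80 (mod 109)
56^6 ≡ 71 (mod 109)
56^9 ≡ 8 (mod 109)
56^12 ≡ 27 (mod 109)
56^18 ≡ 64 (mod 109)
56^27 ≡ 76 (mod 109)
56^36 ≡ 63 (mod 109)
56^54 ≡ 108 (mod 109)
56^108 ≡ 1 (mod 109) ✓
The smallest such exponent is 108, so the order of 56 is 108.

108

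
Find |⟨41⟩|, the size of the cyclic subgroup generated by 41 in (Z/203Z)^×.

4

By Lagrange's theorem, ord_203(41) divides φ(203) = φ(7·29) = (7−1)·(29−1) = 6·28 = 168 = 2^3 · 3 · 7.
Divisors of 168: 1, 2, 3, 4, 6, 7, 8, 12, 14, 21, 24, 28, 42, 56, 84, 168.
Compute 41^d (mod 203) for the divisors d until we hit 1:
41^1 ≡ 41 (mod 203)
41^2 ≡ 57 (mod 203)
41^3 ≡ 104 (mod 203)
41^4 ≡ 1 (mod 203) ✓
So ord_203(41) = 4.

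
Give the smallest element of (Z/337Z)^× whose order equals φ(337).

φ(337) = 337 − 1 = 336 = 2^4 · 3 · 7.
g is a primitive root iff g^(336/q) ≢ 1 (mod 337) for each prime q ∈ {2, 3, 7}.
g = 2: 2^168 ≡ 1 — hits 1, so not a primitive root.
g = 3: 3^168 ≡ 1 — hits 1, so not a primitive root.
g = 4: 4^168 ≡ 1 — hits 1, so not a primitive root.
g = 5: 5^168 ≡ 336; 5^112 ≡ 1 — hits 1, so not a primitive root.
g = 6: 6^168 ≡ 1 — hits 1, so not a primitive root.
g = 7: 7^168 ≡ 1 — hits 1, so not a primitive root.
g = 8: 8^168 ≡ 1 — hits 1, so not a primitive root.
g = 9: 9^168 ≡ 1 — hits 1, so not a primitive root.
g = 10: 10^168 ≡ 336; 10^112 ≡ 128; 10^48 ≡ 175 — none is 1, so 10 is a primitive root.
So 10 is the smallest generator of (Z/337Z)^×.

10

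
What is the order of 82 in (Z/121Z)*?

55

The order of 82 must divide φ(121) = φ(11^2) = 11·(11−1) = 110 = 2 · 5 · 11.
Divisors of 110: 1, 2, 5, 10, 11, 22, 55, 110.
Test each divisor d:
82^1 ≡ 82 (mod 121)
82^2 ≡ 69 (mod 121)
82^5 ≡ 56 (mod 121)
82^10 ≡ 111 (mod 121)
82^11 ≡ 27 (mod 121)
82^22 ≡ 3 (mod 121)
82^55 ≡ 1 (mod 121) ✓
So ord_121(82) = 55.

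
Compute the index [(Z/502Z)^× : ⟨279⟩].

Since 279 ∈ (Z/502Z)^×, its order divides φ(502) = φ(2)·φ(251) = 1·250 = 250 = 2 · 5^3.
Divisors of 250: 1, 2, 5, 10, 25, 50, 125, 250.
Check 279^d mod 502 for each divisor in increasing order:
279^1 ≡ 279
279^2 ≡ 31
279^5 ≡ 51
279^10 ≡ 91
279^25 ≡ 149
279^50 ≡ 113
279^125 ≡ 1
Thus |⟨279⟩| = ord(279) = 125.
The index is φ(502) / ord(279) = 250 / 125 = 2.

2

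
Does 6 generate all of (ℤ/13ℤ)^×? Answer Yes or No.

φ(13) = 13 − 1 = 12 = 2^2 · 3.
An element g generates (Z/13Z)^× iff g^(12/q) ≢ 1 (mod 13) for each prime q ∈ {2, 3}.
6^6 ≡ 12 (mod 13)  [q = 2: ≢ 1 ✓]
6^4 ≡ 9 (mod 13)  [q = 3: ≢ 1 ✓]
None equal 1, so ord_13(6) = 12: 6 is a primitive root.

Yes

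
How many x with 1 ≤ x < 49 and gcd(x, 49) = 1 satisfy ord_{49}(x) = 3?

2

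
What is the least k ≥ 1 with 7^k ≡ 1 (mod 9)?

3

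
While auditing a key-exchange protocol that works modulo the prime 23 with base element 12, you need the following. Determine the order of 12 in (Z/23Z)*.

The order of 12 must divide φ(23) = 23 − 1 = 22 = 2 · 11.
Divisors of 22: 1, 2, 11, 22.
Check 12^d mod 23 for each divisor in increasing order:
12^1 ≡ 12
12^2 ≡ 6
12^11 ≡ 1
Therefore the multiplicative order of 12 modulo 23 is 11.

11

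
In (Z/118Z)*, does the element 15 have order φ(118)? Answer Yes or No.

φ(118) = φ(2)·φ(59) = 1·58 = 58 = 2 · 29.
15 is a primitive root mod 118 iff 15^(φ(118)/q) ≢ 1 for every prime q | φ(118), i.e. q ∈ {2, 29}.
15^29 ≡ 1 (mod 118)  [q = 2: ≡ 1 ✗]
15^2 ≡ 107 (mod 118)  [q = 29: ≢ 1 ✓]
Since 15^29 ≡ 1, the order of 15 divides 29 < 58, so 15 is not a primitive root.

No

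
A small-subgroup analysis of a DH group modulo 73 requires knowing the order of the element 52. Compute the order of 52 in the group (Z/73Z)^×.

24

ord(52) | φ(73) = 73 − 1 = 72 = 2^3 · 3^2.
Divisors of 72: 1, 2, 3, 4, 6, 8, 9, 12, 18, 24, 36, 72.
Check 52^d mod 73 for each divisor in increasing order:
52^1 ≡ 52 (mod 73)
52^2 ≡ 3 (mod 73)
52^3 ≡ 10 (mod 73)
52^4 ≡ 9 (mod 73)
52^6 ≡ 27 (mod 73)
52^8 ≡ 8 (mod 73)
52^9 ≡ 51 (mod 73)
52^12 ≡ 72 (mod 73)
52^18 ≡ 46 (mod 73)
52^24 ≡ 1 (mod 73) ✓
Therefore the multiplicative order of 52 modulo 73 is 24.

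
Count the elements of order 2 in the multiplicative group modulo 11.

φ(11) = 11 − 1 = 10 = 2 · 5.
In a cyclic group of order 10, there are φ(d) elements of order d for each divisor d of 10, and zero for non-divisors.
2 | 10, and φ(2) = 2 − 1 = 1.

1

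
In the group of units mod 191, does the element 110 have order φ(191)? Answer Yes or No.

Yes

φ(191) = 191 − 1 = 190 = 2 · 5 · 19.
An element g generates (Z/191Z)^× iff g^(190/q) ≢ 1 (mod 191) for each prime q ∈ {2, 5, 19}.
110^95 ≡ 190 (mod 191)  [q = 2: ≢ 1 ✓]
110^38 ≡ 49 (mod 191)  [q = 5: ≢ 1 ✓]
110^10 ≡ 160 (mod 191)  [q = 19: ≢ 1 ✓]
All checks pass, so 110 has order 190 and is a primitive root modulo 191.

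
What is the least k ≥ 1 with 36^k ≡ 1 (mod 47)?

The order of 36 must divide φ(47) = 47 − 1 = 46 = 2 · 23.
Divisors of 46: 1, 2, 23, 46.
Test each divisor d:
36^1 ≡ 36 (mod 47)
36^2 ≡ 27 (mod 47)
36^23 ≡ 1 (mod 47) ✓
Hence ord(36) = 23.

23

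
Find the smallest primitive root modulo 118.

11

φ(118) = φ(2)·φ(59) = 1·58 = 58 = 2 · 29.
Test candidates g = 2, 3, … against the prime factors q ∈ {2, 29} of φ(118): g is a generator iff g^(58/q) ≢ 1 for every such q.
g = 2: gcd(2, 118) = 2 > 1, not a unit — skip.
g = 3: 3^29 ≡ 1 — hits 1, so not a primitive root.
g = 4: gcd(4, 118) = 2 > 1, not a unit — skip.
g = 5: 5^29 ≡ 1 — hits 1, so not a primitive root.
g = 6: gcd(6, 118) = 2 > 1, not a unit — skip.
g = 7: 7^29 ≡ 1 — hits 1, so not a primitive root.
g = 8: gcd(8, 118) = 2 > 1, not a unit — skip.
g = 9: 9^29 ≡ 1 — hits 1, so not a primitive root.
g = 10: gcd(10, 118) = 2 > 1, not a unit — skip.
g = 11: 11^29 ≡ 117; 11^2 ≡ 3 — none is 1, so 11 is a primitive root.
The smallest primitive root modulo 118 is 11.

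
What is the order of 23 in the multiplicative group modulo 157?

The order of 23 must divide φ(157) = 157 − 1 = 156 = 2^2 · 3 · 13.
Divisors of 156: 1, 2, 3, 4, 6, 12, 13, 26, 39, 52, 78, 156.
Evaluate successive powers at the divisors of 156:
23^1 ≡ 23 (mod 157)
23^2 ≡ 58 (mod 157)
23^3 ≡ 78 (mod 157)
23^4 ≡ 67 (mod 157)
23^6 ≡ 118 (mod 157)
23^12 ≡ 108 (mod 157)
23^13 ≡ 129 (mod 157)
23^26 ≡ 156 (mod 157)
23^39 ≡ 28 (mod 157)
23^52 ≡ 1 (mod 157) ✓
Hence ord(23) = 52.

52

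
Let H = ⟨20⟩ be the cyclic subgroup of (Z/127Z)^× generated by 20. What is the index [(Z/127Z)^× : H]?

21

By Lagrange's theorem, ord_127(20) divides φ(127) = 127 − 1 = 126 = 2 · 3^2 · 7.
Divisors of 126: 1, 2, 3, 6, 7, 9, 14, 18, 21, 42, 63, 126.
Check 20^d mod 127 for each divisor in increasing order:
20^1 ≡ 20 (mod 127)
20^2 ≡ 19 (mod 127)
20^3 ≡ 126 (mod 127)
20^6 ≡ 1 (mod 127) ✓
The order of 20 is 6, so the subgroup it generates has 6 elements.
The index is φ(127) / ord(20) = 126 / 6 = 21.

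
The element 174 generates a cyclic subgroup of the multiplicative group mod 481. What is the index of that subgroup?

36

By Lagrange's theorem, ord_481(174) divides φ(481) = φ(13·37) = (13−1)·(37−1) = 12·36 = 432 = 2^4 · 3^3.
Divisors of 432: 1, 2, 3, 4, 6, 8, 9, 12, 16, 18, 24, 27, 36, 48, 54, 72, 108, 144, 216, 432.
Check 174^d mod 481 for each divisor in increasing order:
174^1 ≡ 174 (mod 481)
174^2 ≡ 454 (mod 481)
174^3 ≡ 112 (mod 481)
174^4 ≡ 248 (mod 481)
174^6 ≡ 38 (mod 481)
174^8 ≡ 417 (mod 481)
174^9 ≡ 408 (mod 481)
174^12 ≡ 1 (mod 481) ✓
Thus |⟨174⟩| = ord(174) = 12.
Index = |(Z/481Z)^×| / |⟨174⟩| = 432 / 12 = 36.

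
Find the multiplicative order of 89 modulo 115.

22

The order of 89 must divide φ(115) = φ(5·23) = (5−1)·(23−1) = 4·22 = 88 = 2^3 · 11.
Divisors of 88: 1, 2, 4, 8, 11, 22, 44, 88.
Test each divisor d:
89^1 ≡ 89 (mod 115)
89^2 ≡ 101 (mod 115)
89^4 ≡ 81 (mod 115)
89^8 ≡ 6 (mod 115)
89^11 ≡ 114 (mod 115)
89^22 ≡ 1 (mod 115) ✓
Hence ord(89) = 22.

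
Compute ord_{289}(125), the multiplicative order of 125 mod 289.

272

The order of 125 must divide φ(289) = φ(17^2) = 17·(17−1) = 272 = 2^4 · 17.
Divisors of 272: 1, 2, 4, 8, 16, 17, 34, 68, 136, 272.
Test each divisor d:
125^1 ≡ 125
125^2 ≡ 19
125^4 ≡ 72
125^8 ≡ 271
125^16 ≡ 35
125^17 ≡ 40
125^34 ≡ 155
125^68 ≡ 38
125^136 ≡ 288
125^272 ≡ 1
So ord_289(125) = 272.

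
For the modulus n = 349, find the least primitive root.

φ(349) = 349 − 1 = 348 = 2^2 · 3 · 29.
Test candidates g = 2, 3, … against the prime factors q ∈ {2, 3, 29} of φ(349): g is a generator iff g^(348/q) ≢ 1 for every such q.
g = 2: 2^174 ≡ 348; 2^116 ≡ 226; 2^12 ≡ 257 — none is 1, so 2 is a primitive root.
So 2 is the smallest generator of (Z/349Z)^×.

2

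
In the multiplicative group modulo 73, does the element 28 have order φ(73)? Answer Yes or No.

Yes

φ(73) = 73 − 1 = 72 = 2^3 · 3^2.
An element g generates (Z/73Z)^× iff g^(72/q) ≢ 1 (mod 73) for each prime q ∈ {2, 3}.
28^36 ≡ 72 (mod 73)  [q = 2: ≢ 1 ✓]
28^24 ≡ 8 (mod 73)  [q = 3: ≢ 1 ✓]
All checks pass, so 28 has order 72 and is a primitive root modulo 73.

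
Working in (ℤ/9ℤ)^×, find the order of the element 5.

Since 5 ∈ (Z/9Z)^×, its order divides φ(9) = φ(3^2) = 3·(3−1) = 6 = 2 · 3.
Divisors of 6: 1, 2, 3, 6.
Compute 5^d (mod 9) for the divisors d until we hit 1:
5^1 ≡ 5 (mod 9)
5^2 ≡ 7 (mod 9)
5^3 ≡ 8 (mod 9)
5^6 ≡ 1 (mod 9) ✓
Therefore the multiplicative order of 5 modulo 9 is 6.

6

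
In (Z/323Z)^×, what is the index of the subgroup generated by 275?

The order of 275 must divide φ(323) = φ(17·19) = (17−1)·(19−1) = 16·18 = 288 = 2^5 · 3^2.
Divisors of 288: 1, 2, 3, 4, 6, 8, 9, 12, 16, 18, 24, 32, 36, 48, 72, 96, 144, 288.
Check 275^d mod 323 for each divisor in increasing order:
275^1 ≡ 275 (mod 323)
275^2 ≡ 43 (mod 323)
275^3 ≡ 197 (mod 323)
275^4 ≡ 234 (mod 323)
275^6 ≡ 49 (mod 323)
275^8 ≡ 169 (mod 323)
275^9 ≡ 286 (mod 323)
275^12 ≡ 140 (mod 323)
275^16 ≡ 137 (mod 323)
275^18 ≡ 77 (mod 323)
275^24 ≡ 220 (mod 323)
275^32 ≡ 35 (mod 323)
275^36 ≡ 115 (mod 323)
275^48 ≡ 273 (mod 323)
275^72 ≡ 305 (mod 323)
275^96 ≡ 239 (mod 323)
275^144 ≡ 1 (mod 323) ✓
Thus |⟨275⟩| = ord(275) = 144.
[(Z/323Z)^× : ⟨275⟩] = 288/144 = 2.

2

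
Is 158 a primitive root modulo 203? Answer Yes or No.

No

203 = 7 · 29 is a product of two distinct odd primes, so (Z/203Z)^× ≅ (Z/7Z)^× × (Z/29Z)^× is not cyclic.
No primitive root modulo 203 exists; in particular 158 is not one.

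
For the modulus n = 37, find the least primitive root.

φ(37) = 37 − 1 = 36 = 2^2 · 3^2.
Test candidates g = 2, 3, … against the prime factors q ∈ {2, 3} of φ(37): g is a generator iff g^(36/q) ≢ 1 for every such q.
g = 2: 2^18 ≡ 36; 2^12 ≡ 26 — none is 1, so 2 is a primitive root.
So 2 is the smallest generator of (Z/37Z)^×.

2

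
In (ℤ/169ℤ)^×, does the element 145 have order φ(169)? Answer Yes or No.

Yes

φ(169) = φ(13^2) = 13·(13−1) = 156 = 2^2 · 3 · 13.
It suffices to check that the order of 145 is not a proper divisor of 156: compute 145^(156/q) for q ∈ {2, 3, 13}.
145^78 ≡ 168 (mod 169)  [q = 2: ≢ 1 ✓]
145^52 ≡ 146 (mod 169)  [q = 3: ≢ 1 ✓]
145^12 ≡ 53 (mod 169)  [q = 13: ≢ 1 ✓]
None equal 1, so ord_169(145) = 156: 145 is a primitive root.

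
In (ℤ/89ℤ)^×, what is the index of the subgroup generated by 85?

4

By Lagrange's theorem, ord_89(85) divides φ(89) = 89 − 1 = 88 = 2^3 · 11.
Divisors of 88: 1, 2, 4, 8, 11, 22, 44, 88.
Evaluate successive powers at the divisors of 88:
85^1 ≡ 85 (mod 89)
85^2 ≡ 16 (mod 89)
85^4 ≡ 78 (mod 89)
85^8 ≡ 32 (mod 89)
85^11 ≡ 88 (mod 89)
85^22 ≡ 1 (mod 89) ✓
So ord_89(85) = 22, hence |⟨85⟩| = 22.
The index is φ(89) / ord(85) = 88 / 22 = 4.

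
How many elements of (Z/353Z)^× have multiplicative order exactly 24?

φ(353) = 353 − 1 = 352 = 2^5 · 11.
Since (Z/353Z)^× is cyclic of order 352, the number of elements of order d is φ(d) when d | 352 and 0 otherwise.
Here 352 is not a multiple of 24, so there are no elements of order 24.

0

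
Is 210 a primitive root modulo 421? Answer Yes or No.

Yes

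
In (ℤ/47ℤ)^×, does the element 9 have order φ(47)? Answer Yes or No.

No

φ(47) = 47 − 1 = 46 = 2 · 23.
An element g generates (Z/47Z)^× iff g^(46/q) ≢ 1 (mod 47) for each prime q ∈ {2, 23}.
9^23 ≡ 1 (mod 47)  [q = 2: ≡ 1 ✗]
9^2 ≡ 34 (mod 47)  [q = 23: ≢ 1 ✓]
Since 9^23 ≡ 1, the order of 9 divides 23 < 46, so 9 is not a primitive root.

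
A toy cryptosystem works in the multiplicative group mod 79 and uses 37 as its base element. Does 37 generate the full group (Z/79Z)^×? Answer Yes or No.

Yes

φ(79) = 79 − 1 = 78 = 2 · 3 · 13.
37 is a primitive root mod 79 iff 37^(φ(79)/q) ≢ 1 for every prime q | φ(79), i.e. q ∈ {2, 3, 13}.
37^39 ≡ 78 (mod 79)  [q = 2: ≢ 1 ✓]
37^26 ≡ 23 (mod 79)  [q = 3: ≢ 1 ✓]
37^6 ≡ 38 (mod 79)  [q = 13: ≢ 1 ✓]
All checks pass, so 37 has order 78 and is a primitive root modulo 79.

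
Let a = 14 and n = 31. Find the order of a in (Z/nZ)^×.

The order of 14 must divide φ(31) = 31 − 1 = 30 = 2 · 3 · 5.
Divisors of 30: 1, 2, 3, 5, 6, 10, 15, 30.
Evaluate successive powers at the divisors of 30:
14^1 ≡ 14 (mod 31)
14^2 ≡ 10 (mod 31)
14^3 ≡ 16 (mod 31)
14^5 ≡ 5 (mod 31)
14^6 ≡ 8 (mod 31)
14^10 ≡ 25 (mod 31)
14^15 ≡ 1 (mod 31) ✓
The smallest such exponent is 15, so the order of 14 is 15.

15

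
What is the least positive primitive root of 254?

φ(254) = φ(2)·φ(127) = 1·126 = 126 = 2 · 3^2 · 7.
Test candidates g = 2, 3, … against the prime factors q ∈ {2, 3, 7} of φ(254): g is a generator iff g^(126/q) ≢ 1 for every such q.
g = 2: gcd(2, 254) = 2 > 1, not a unit — skip.
g = 3: 3^63 ≡ 253; 3^42 ≡ 107; 3^18 ≡ 131 — none is 1, so 3 is a primitive root.
The smallest primitive root modulo 254 is 3.

3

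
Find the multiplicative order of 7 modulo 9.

ord(7) | φ(9) = φ(3^2) = 3·(3−1) = 6 = 2 · 3.
Divisors of 6: 1, 2, 3, 6.
Compute 7^d (mod 9) for the divisors d until we hit 1:
7^1 ≡ 7
7^2 ≡ 4
7^3 ≡ 1
The smallest such exponent is 3, so the order of 7 is 3.

3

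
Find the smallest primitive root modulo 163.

2

φ(163) = 163 − 1 = 162 = 2 · 3^4.
g is a primitive root iff g^(162/q) ≢ 1 (mod 163) for each prime q ∈ {2, 3}.
g = 2: 2^81 ≡ 162; 2^54 ≡ 104 — none is 1, so 2 is a primitive root.
Hence the least primitive root of 163 is 2.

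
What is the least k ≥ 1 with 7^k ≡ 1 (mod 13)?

12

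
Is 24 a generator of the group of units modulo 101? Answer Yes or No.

No

φ(101) = 101 − 1 = 100 = 2^2 · 5^2.
24 is a primitive root mod 101 iff 24^(φ(101)/q) ≢ 1 for every prime q | φ(101), i.e. q ∈ {2, 5}.
24^50 ≡ 1 (mod 101)  [q = 2: ≡ 1 ✗]
24^20 ≡ 36 (mod 101)  [q = 5: ≢ 1 ✓]
Since 24^50 ≡ 1, the order of 24 divides 50 < 100, so 24 is not a primitive root.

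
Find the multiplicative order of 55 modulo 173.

86

Since 55 ∈ (Z/173Z)^×, its order divides φ(173) = 173 − 1 = 172 = 2^2 · 43.
Divisors of 172: 1, 2, 4, 43, 86, 172.
Evaluate successive powers at the divisors of 172:
55^1 ≡ 55 (mod 173)
55^2 ≡ 84 (mod 173)
55^4 ≡ 136 (mod 173)
55^43 ≡ 172 (mod 173)
55^86 ≡ 1 (mod 173) ✓
So ord_173(55) = 86.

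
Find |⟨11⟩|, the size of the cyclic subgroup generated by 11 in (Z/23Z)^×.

22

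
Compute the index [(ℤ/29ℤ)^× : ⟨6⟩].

The order of 6 must divide φ(29) = 29 − 1 = 28 = 2^2 · 7.
Divisors of 28: 1, 2, 4, 7, 14, 28.
Check 6^d mod 29 for each divisor in increasing order:
6^1 ≡ 6
6^2 ≡ 7
6^4 ≡ 20
6^7 ≡ 28
6^14 ≡ 1
The order of 6 is 14, so the subgroup it generates has 14 elements.
The index is φ(29) / ord(6) = 28 / 14 = 2.

2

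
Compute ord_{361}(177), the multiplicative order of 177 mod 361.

The order of 177 must divide φ(361) = φ(19^2) = 19·(19−1) = 342 = 2 · 3^2 · 19.
Divisors of 342: 1, 2, 3, 6, 9, 18, 19, 38, 57, 114, 171, 342.
Test each divisor d:
177^1 ≡ 177
177^2 ≡ 283
177^3 ≡ 273
177^6 ≡ 163
177^9 ≡ 96
177^18 ≡ 191
177^19 ≡ 234
177^38 ≡ 245
177^57 ≡ 292
177^114 ≡ 68
177^171 ≡ 1
So ord_361(177) = 171.

171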